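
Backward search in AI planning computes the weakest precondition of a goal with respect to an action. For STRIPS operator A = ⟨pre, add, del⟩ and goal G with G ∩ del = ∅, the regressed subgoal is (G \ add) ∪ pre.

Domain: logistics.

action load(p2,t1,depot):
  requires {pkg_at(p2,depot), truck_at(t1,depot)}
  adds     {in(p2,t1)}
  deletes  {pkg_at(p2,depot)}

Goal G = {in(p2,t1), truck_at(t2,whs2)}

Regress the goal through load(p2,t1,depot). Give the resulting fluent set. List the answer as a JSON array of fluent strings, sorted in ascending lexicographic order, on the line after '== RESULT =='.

Compute (G \ add) ∪ pre:
  G ∩ del = {}  (empty — regression defined)
  G \ add = {in(p2,t1), truck_at(t2,whs2)} \ {in(p2,t1)} = {truck_at(t2,whs2)}
  ∪ pre   = {truck_at(t2,whs2)} ∪ {pkg_at(p2,depot), truck_at(t1,depot)}
          = {pkg_at(p2,depot), truck_at(t1,depot), truck_at(t2,whs2)}

== RESULT ==
["pkg_at(p2,depot)", "truck_at(t1,depot)", "truck_at(t2,whs2)"]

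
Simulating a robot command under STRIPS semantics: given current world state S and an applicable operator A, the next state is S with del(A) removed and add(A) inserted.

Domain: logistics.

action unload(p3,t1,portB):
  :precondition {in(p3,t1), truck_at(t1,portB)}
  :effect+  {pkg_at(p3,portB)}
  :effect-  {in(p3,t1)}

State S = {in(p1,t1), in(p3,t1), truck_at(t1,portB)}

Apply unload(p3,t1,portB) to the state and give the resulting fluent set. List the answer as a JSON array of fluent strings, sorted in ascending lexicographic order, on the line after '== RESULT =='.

Compute (S \ del) ∪ add:
  pre ⊆ S: {in(p3,t1), truck_at(t1,portB)} ⊆ S  — applicable
  S \ del = {in(p1,t1), truck_at(t1,portB)}
  ∪ add   = {in(p1,t1), pkg_at(p3,portB), truck_at(t1,portB)}

== RESULT ==
["in(p1,t1)", "pkg_at(p3,portB)", "truck_at(t1,portB)"]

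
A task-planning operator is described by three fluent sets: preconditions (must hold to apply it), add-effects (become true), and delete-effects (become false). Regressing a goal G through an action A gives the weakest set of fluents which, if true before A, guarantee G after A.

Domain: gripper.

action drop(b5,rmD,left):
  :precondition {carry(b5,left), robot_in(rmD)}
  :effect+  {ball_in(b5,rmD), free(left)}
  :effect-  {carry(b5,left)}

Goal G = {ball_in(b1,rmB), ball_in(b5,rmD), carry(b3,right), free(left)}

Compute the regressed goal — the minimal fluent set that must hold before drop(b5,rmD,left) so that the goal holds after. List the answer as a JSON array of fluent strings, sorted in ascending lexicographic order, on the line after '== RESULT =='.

Compute (G \ add) ∪ pre:
  G ∩ del = {}  (empty — regression defined)
  G \ add = {ball_in(b1,rmB), ball_in(b5,rmD), carry(b3,right), free(left)} \ {ball_in(b5,rmD), free(left)} = {ball_in(b1,rmB), carry(b3,right)}
  ∪ pre   = {ball_in(b1,rmB), carry(b3,right)} ∪ {carry(b5,left), robot_in(rmD)}
          = {ball_in(b1,rmB), carry(b3,right), carry(b5,left), robot_in(rmD)}

== RESULT ==
["ball_in(b1,rmB)", "carry(b3,right)", "carry(b5,left)", "robot_in(rmD)"]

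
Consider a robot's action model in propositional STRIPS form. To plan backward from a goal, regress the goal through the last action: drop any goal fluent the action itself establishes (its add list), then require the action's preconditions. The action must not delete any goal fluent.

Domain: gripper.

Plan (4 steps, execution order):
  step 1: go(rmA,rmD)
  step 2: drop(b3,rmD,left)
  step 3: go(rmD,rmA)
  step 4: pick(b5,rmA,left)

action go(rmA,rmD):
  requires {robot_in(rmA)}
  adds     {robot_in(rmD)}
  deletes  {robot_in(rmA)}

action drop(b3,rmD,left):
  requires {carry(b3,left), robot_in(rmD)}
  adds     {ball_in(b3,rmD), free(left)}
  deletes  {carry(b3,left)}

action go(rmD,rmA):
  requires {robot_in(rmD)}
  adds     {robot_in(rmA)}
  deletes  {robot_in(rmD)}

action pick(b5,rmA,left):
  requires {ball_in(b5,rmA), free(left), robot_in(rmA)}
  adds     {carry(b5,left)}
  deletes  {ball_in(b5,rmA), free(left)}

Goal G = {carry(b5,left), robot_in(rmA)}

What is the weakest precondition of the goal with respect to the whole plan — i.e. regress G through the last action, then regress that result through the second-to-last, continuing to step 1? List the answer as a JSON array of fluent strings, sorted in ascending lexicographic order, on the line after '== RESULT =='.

Work backward from the goal:
  through step 4 (pick(b5,rmA,left)): drop {carry(b5,left)}, keep {robot_in(rmA)}, require {ball_in(b5,rmA), free(left), robot_in(rmA)}
    → {ball_in(b5,rmA), free(left), robot_in(rmA)}
  through step 3 (go(rmD,rmA)): drop {robot_in(rmA)}, keep {ball_in(b5,rmA), free(left)}, require {robot_in(rmD)}
    → {ball_in(b5,rmA), free(left), robot_in(rmD)}
  through step 2 (drop(b3,rmD,left)): drop {free(left)}, keep {ball_in(b5,rmA), robot_in(rmD)}, require {carry(b3,left), robot_in(rmD)}
    → {ball_in(b5,rmA), carry(b3,left), robot_in(rmD)}
  through step 1 (go(rmA,rmD)): drop {robot_in(rmD)}, keep {ball_in(b5,rmA), carry(b3,left)}, require {robot_in(rmA)}
    → {ball_in(b5,rmA), carry(b3,left), robot_in(rmA)}

== RESULT ==
["ball_in(b5,rmA)", "carry(b3,left)", "robot_in(rmA)"]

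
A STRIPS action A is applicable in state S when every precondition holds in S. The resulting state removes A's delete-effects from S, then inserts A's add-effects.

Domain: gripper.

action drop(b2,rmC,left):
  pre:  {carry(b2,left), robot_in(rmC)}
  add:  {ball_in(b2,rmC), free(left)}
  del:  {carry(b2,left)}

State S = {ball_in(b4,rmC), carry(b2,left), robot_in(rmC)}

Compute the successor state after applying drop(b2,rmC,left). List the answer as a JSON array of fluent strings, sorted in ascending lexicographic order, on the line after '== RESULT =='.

Compute (S \ del) ∪ add:
  pre ⊆ S: {carry(b2,left), robot_in(rmC)} ⊆ S  — applicable
  S \ del = {ball_in(b4,rmC), robot_in(rmC)}
  ∪ add   = {ball_in(b2,rmC), ball_in(b4,rmC), free(left), robot_in(rmC)}

== RESULT ==
["ball_in(b2,rmC)", "ball_in(b4,rmC)", "free(left)", "robot_in(rmC)"]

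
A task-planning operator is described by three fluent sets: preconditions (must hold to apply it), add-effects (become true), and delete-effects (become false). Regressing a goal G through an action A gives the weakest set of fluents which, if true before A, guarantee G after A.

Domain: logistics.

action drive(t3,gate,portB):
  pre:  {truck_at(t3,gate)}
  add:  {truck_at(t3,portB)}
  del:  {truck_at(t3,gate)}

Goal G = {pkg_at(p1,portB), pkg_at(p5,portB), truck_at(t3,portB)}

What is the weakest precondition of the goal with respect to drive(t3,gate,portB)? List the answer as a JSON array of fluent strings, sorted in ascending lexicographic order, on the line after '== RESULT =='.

Compute (G \ add) ∪ pre:
  G ∩ del = {}  (empty — regression defined)
  G \ add = {pkg_at(p1,portB), pkg_at(p5,portB), truck_at(t3,portB)} \ {truck_at(t3,portB)} = {pkg_at(p1,portB), pkg_at(p5,portB)}
  ∪ pre   = {pkg_at(p1,portB), pkg_at(p5,portB)} ∪ {truck_at(t3,gate)}
          = {pkg_at(p1,portB), pkg_at(p5,portB), truck_at(t3,gate)}

== RESULT ==
["pkg_at(p1,portB)", "pkg_at(p5,portB)", "truck_at(t3,gate)"]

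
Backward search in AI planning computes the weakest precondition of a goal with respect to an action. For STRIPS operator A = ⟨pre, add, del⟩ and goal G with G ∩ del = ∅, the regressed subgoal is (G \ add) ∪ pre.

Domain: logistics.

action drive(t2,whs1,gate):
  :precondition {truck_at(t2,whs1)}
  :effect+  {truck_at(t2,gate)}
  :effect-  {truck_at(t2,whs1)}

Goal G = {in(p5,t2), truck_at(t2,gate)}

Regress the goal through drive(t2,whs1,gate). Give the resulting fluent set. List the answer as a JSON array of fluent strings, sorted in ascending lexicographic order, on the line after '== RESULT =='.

Regress:
  G ∩ del = {}  (empty — regression defined)
  G \ add = {in(p5,t2), truck_at(t2,gate)} \ {truck_at(t2,gate)} = {in(p5,t2)}
  ∪ pre   = {in(p5,t2)} ∪ {truck_at(t2,whs1)}
          = {in(p5,t2), truck_at(t2,whs1)}

== RESULT ==
["in(p5,t2)", "truck_at(t2,whs1)"]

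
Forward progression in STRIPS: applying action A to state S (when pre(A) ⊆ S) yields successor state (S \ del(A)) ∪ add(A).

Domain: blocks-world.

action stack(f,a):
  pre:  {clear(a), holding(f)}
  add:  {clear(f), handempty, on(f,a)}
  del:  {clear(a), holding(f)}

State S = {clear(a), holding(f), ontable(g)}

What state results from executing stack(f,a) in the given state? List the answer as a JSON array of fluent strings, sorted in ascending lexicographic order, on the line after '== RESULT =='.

Progress:
  pre ⊆ S: {clear(a), holding(f)} ⊆ S  — applicable
  S \ del = {ontable(g)}
  ∪ add   = {clear(f), handempty, on(f,a), ontable(g)}

== RESULT ==
["clear(f)", "handempty", "on(f,a)", "ontable(g)"]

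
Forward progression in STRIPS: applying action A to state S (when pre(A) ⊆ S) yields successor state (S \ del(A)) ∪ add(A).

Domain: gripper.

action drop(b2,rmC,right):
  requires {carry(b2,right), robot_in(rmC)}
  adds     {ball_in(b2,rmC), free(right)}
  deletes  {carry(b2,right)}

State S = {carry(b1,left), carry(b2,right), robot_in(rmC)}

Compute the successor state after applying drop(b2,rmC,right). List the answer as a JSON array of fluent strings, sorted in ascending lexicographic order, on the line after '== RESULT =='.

Progress:
  pre ⊆ S: {carry(b2,right), robot_in(rmC)} ⊆ S  — applicable
  S \ del = {carry(b1,left), robot_in(rmC)}
  ∪ add   = {ball_in(b2,rmC), carry(b1,left), free(right), robot_in(rmC)}

== RESULT ==
["ball_in(b2,rmC)", "carry(b1,left)", "free(right)", "robot_in(rmC)"]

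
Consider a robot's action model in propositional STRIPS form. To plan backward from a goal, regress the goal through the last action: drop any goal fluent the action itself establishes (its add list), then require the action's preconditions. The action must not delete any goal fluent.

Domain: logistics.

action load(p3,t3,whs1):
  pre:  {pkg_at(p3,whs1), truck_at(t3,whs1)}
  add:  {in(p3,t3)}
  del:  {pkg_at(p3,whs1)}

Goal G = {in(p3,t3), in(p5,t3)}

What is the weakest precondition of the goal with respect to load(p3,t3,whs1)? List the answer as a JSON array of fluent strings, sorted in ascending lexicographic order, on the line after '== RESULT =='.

Compute (G \ add) ∪ pre:
  G ∩ del = {}  (empty — regression defined)
  G \ add = {in(p3,t3), in(p5,t3)} \ {in(p3,t3)} = {in(p5,t3)}
  ∪ pre   = {in(p5,t3)} ∪ {pkg_at(p3,whs1), truck_at(t3,whs1)}
          = {in(p5,t3), pkg_at(p3,whs1), truck_at(t3,whs1)}

== RESULT ==
["in(p5,t3)", "pkg_at(p3,whs1)", "truck_at(t3,whs1)"]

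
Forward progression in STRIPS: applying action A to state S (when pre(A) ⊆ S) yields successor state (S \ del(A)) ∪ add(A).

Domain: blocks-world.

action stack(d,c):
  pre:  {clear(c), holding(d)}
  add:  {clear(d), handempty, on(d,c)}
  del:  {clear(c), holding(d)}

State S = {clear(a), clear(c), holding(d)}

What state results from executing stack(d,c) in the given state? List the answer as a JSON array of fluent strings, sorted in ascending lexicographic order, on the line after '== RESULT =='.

Compute (S \ del) ∪ add:
  pre ⊆ S: {clear(c), holding(d)} ⊆ S  — applicable
  S \ del = {clear(a)}
  ∪ add   = {clear(a), clear(d), handempty, on(d,c)}

== RESULT ==
["clear(a)", "clear(d)", "handempty", "on(d,c)"]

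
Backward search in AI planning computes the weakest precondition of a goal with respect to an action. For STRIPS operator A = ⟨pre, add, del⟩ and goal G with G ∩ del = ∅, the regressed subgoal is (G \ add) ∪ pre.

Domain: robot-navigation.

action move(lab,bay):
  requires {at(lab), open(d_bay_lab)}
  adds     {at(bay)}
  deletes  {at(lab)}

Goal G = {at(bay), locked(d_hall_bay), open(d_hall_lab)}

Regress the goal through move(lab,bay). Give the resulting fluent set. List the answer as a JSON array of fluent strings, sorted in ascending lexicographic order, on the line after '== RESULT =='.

Regress:
  G ∩ del = {}  (empty — regression defined)
  G \ add = {at(bay), locked(d_hall_bay), open(d_hall_lab)} \ {at(bay)} = {locked(d_hall_bay), open(d_hall_lab)}
  ∪ pre   = {locked(d_hall_bay), open(d_hall_lab)} ∪ {at(lab), open(d_bay_lab)}
          = {at(lab), locked(d_hall_bay), open(d_bay_lab), open(d_hall_lab)}

== RESULT ==
["at(lab)", "locked(d_hall_bay)", "open(d_bay_lab)", "open(d_hall_lab)"]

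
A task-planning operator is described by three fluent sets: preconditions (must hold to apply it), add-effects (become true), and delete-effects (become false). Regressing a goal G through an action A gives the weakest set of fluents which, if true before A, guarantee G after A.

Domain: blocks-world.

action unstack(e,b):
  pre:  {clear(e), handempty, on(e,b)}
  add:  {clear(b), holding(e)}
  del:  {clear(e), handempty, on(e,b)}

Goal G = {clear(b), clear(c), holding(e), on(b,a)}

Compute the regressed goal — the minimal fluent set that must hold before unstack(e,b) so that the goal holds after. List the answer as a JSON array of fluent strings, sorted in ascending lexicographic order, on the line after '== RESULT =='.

Regress:
  G ∩ del = {}  (empty — regression defined)
  G \ add = {clear(b), clear(c), holding(e), on(b,a)} \ {clear(b), holding(e)} = {clear(c), on(b,a)}
  ∪ pre   = {clear(c), on(b,a)} ∪ {clear(e), handempty, on(e,b)}
          = {clear(c), clear(e), handempty, on(b,a), on(e,b)}

== RESULT ==
["clear(c)", "clear(e)", "handempty", "on(b,a)", "on(e,b)"]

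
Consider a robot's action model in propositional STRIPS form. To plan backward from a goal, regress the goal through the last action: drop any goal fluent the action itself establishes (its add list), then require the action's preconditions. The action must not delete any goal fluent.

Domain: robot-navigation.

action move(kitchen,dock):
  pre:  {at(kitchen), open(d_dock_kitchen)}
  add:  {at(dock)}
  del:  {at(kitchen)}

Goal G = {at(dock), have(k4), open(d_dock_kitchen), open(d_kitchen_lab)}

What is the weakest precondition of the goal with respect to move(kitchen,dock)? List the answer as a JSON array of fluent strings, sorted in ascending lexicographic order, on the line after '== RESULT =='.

Compute (G \ add) ∪ pre:
  G ∩ del = {}  (empty — regression defined)
  G \ add = {at(dock), have(k4), open(d_dock_kitchen), open(d_kitchen_lab)} \ {at(dock)} = {have(k4), open(d_dock_kitchen), open(d_kitchen_lab)}
  ∪ pre   = {have(k4), open(d_dock_kitchen), open(d_kitchen_lab)} ∪ {at(kitchen), open(d_dock_kitchen)}
          = {at(kitchen), have(k4), open(d_dock_kitchen), open(d_kitchen_lab)}

== RESULT ==
["at(kitchen)", "have(k4)", "open(d_dock_kitchen)", "open(d_kitchen_lab)"]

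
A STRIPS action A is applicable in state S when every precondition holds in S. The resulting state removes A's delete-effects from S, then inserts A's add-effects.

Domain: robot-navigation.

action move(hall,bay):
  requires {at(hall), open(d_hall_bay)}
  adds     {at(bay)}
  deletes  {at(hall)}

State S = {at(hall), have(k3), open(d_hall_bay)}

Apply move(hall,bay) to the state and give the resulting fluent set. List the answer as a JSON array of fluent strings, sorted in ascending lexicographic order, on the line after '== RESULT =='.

Compute (S \ del) ∪ add:
  pre ⊆ S: {at(hall), open(d_hall_bay)} ⊆ S  — applicable
  S \ del = {have(k3), open(d_hall_bay)}
  ∪ add   = {at(bay), have(k3), open(d_hall_bay)}

== RESULT ==
["at(bay)", "have(k3)", "open(d_hall_bay)"]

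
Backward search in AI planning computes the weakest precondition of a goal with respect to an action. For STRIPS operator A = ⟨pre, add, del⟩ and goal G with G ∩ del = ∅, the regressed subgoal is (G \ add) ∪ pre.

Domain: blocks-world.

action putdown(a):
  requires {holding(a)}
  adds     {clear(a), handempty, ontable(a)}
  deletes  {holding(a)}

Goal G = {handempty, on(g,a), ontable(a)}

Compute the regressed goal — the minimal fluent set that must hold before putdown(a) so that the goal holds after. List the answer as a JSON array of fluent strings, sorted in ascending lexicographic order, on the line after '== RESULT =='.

Regress:
  G ∩ del = {}  (empty — regression defined)
  G \ add = {handempty, on(g,a), ontable(a)} \ {clear(a), handempty, ontable(a)} = {on(g,a)}
  ∪ pre   = {on(g,a)} ∪ {holding(a)}
          = {holding(a), on(g,a)}

== RESULT ==
["holding(a)", "on(g,a)"]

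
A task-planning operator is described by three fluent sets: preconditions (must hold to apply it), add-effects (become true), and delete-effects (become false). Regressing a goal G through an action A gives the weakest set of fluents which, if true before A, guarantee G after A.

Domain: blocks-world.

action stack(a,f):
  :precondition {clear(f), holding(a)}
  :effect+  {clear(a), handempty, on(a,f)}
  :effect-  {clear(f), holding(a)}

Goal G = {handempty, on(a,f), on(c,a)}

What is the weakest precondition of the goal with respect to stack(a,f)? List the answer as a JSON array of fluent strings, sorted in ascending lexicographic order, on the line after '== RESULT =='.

Compute (G \ add) ∪ pre:
  G ∩ del = {}  (empty — regression defined)
  G \ add = {handempty, on(a,f), on(c,a)} \ {clear(a), handempty, on(a,f)} = {on(c,a)}
  ∪ pre   = {on(c,a)} ∪ {clear(f), holding(a)}
          = {clear(f), holding(a), on(c,a)}

== RESULT ==
["clear(f)", "holding(a)", "on(c,a)"]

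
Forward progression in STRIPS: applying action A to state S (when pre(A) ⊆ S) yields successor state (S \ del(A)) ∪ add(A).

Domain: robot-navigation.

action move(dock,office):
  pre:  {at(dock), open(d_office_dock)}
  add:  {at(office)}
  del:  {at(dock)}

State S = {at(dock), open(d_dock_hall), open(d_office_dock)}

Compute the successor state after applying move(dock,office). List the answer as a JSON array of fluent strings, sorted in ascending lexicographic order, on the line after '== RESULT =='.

Progress:
  pre ⊆ S: {at(dock), open(d_office_dock)} ⊆ S  — applicable
  S \ del = {open(d_dock_hall), open(d_office_dock)}
  ∪ add   = {at(office), open(d_dock_hall), open(d_office_dock)}

== RESULT ==
["at(office)", "open(d_dock_hall)", "open(d_office_dock)"]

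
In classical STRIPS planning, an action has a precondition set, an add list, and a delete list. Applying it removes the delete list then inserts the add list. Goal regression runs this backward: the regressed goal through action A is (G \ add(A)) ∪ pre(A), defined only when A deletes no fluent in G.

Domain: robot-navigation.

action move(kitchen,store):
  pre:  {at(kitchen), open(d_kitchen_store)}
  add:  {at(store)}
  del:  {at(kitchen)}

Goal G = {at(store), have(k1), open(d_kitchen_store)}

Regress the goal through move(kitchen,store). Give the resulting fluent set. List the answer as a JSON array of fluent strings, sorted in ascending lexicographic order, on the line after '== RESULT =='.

Compute (G \ add) ∪ pre:
  G ∩ del = {}  (empty — regression defined)
  G \ add = {at(store), have(k1), open(d_kitchen_store)} \ {at(store)} = {have(k1), open(d_kitchen_store)}
  ∪ pre   = {have(k1), open(d_kitchen_store)} ∪ {at(kitchen), open(d_kitchen_store)}
          = {at(kitchen), have(k1), open(d_kitchen_store)}

== RESULT ==
["at(kitchen)", "have(k1)", "open(d_kitchen_store)"]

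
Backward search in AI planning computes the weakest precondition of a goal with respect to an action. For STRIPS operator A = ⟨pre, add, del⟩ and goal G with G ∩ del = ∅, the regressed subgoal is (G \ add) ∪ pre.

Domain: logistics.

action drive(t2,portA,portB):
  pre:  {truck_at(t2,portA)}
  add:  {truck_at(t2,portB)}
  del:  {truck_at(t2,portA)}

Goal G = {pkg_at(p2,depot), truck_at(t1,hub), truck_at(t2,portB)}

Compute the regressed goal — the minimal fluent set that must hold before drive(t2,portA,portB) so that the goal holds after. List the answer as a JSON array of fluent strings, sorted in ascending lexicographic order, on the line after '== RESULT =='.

Compute (G \ add) ∪ pre:
  G ∩ del = {}  (empty — regression defined)
  G \ add = {pkg_at(p2,depot), truck_at(t1,hub), truck_at(t2,portB)} \ {truck_at(t2,portB)} = {pkg_at(p2,depot), truck_at(t1,hub)}
  ∪ pre   = {pkg_at(p2,depot), truck_at(t1,hub)} ∪ {truck_at(t2,portA)}
          = {pkg_at(p2,depot), truck_at(t1,hub), truck_at(t2,portA)}

== RESULT ==
["pkg_at(p2,depot)", "truck_at(t1,hub)", "truck_at(t2,portA)"]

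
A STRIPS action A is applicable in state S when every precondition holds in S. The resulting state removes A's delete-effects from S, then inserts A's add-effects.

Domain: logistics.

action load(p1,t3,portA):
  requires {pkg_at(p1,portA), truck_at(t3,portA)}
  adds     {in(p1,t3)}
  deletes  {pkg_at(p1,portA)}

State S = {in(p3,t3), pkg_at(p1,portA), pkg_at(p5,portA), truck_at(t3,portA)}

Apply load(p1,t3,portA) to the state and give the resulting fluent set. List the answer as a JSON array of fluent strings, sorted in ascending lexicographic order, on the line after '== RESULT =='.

Progress:
  pre ⊆ S: {pkg_at(p1,portA), truck_at(t3,portA)} ⊆ S  — applicable
  S \ del = {in(p3,t3), pkg_at(p5,portA), truck_at(t3,portA)}
  ∪ add   = {in(p1,t3), in(p3,t3), pkg_at(p5,portA), truck_at(t3,portA)}

== RESULT ==
["in(p1,t3)", "in(p3,t3)", "pkg_at(p5,portA)", "truck_at(t3,portA)"]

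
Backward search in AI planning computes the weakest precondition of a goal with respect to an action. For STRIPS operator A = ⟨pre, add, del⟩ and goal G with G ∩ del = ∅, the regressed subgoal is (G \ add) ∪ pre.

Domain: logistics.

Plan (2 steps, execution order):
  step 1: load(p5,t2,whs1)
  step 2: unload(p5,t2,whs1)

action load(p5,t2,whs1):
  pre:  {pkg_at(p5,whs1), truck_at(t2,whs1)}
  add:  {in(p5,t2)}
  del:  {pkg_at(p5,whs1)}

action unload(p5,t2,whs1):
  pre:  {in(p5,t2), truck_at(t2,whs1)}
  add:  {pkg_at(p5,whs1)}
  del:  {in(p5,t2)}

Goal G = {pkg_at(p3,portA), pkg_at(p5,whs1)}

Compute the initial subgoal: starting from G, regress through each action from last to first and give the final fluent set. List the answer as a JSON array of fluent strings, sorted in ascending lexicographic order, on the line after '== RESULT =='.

Regress step by step:
  through step 2 (unload(p5,t2,whs1)): drop {pkg_at(p5,whs1)}, keep {pkg_at(p3,portA)}, require {in(p5,t2), truck_at(t2,whs1)}
    → {in(p5,t2), pkg_at(p3,portA), truck_at(t2,whs1)}
  through step 1 (load(p5,t2,whs1)): drop {in(p5,t2)}, keep {pkg_at(p3,portA), truck_at(t2,whs1)}, require {pkg_at(p5,whs1), truck_at(t2,whs1)}
    → {pkg_at(p3,portA), pkg_at(p5,whs1), truck_at(t2,whs1)}

== RESULT ==
["pkg_at(p3,portA)", "pkg_at(p5,whs1)", "truck_at(t2,whs1)"]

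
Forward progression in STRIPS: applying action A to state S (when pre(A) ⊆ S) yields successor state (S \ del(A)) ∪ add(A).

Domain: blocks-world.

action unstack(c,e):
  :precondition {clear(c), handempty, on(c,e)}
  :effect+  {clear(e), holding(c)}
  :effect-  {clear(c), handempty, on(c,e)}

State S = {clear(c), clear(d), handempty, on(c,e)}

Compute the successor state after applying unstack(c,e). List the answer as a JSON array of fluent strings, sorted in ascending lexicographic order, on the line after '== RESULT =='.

Compute (S \ del) ∪ add:
  pre ⊆ S: {clear(c), handempty, on(c,e)} ⊆ S  — applicable
  S \ del = {clear(d)}
  ∪ add   = {clear(d), clear(e), holding(c)}

== RESULT ==
["clear(d)", "clear(e)", "holding(c)"]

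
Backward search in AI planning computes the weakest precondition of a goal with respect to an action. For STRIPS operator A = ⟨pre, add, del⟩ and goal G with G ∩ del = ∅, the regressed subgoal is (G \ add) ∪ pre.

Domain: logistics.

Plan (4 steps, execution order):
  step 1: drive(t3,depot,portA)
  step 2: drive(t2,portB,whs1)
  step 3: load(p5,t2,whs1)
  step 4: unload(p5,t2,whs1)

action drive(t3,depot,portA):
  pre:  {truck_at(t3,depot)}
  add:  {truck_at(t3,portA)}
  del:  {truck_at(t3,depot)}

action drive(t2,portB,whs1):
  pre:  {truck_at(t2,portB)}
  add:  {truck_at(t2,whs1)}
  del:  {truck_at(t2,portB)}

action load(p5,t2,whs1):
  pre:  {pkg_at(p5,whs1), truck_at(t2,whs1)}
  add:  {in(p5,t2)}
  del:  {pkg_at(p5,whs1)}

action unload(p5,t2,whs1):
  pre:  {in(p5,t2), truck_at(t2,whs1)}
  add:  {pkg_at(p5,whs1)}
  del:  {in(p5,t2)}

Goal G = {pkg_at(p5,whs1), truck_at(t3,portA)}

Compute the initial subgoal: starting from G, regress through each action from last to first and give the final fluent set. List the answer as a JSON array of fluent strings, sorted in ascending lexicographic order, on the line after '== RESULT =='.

Regress step by step:
  through step 4 (unload(p5,t2,whs1)): drop {pkg_at(p5,whs1)}, keep {truck_at(t3,portA)}, require {in(p5,t2), truck_at(t2,whs1)}
    → {in(p5,t2), truck_at(t2,whs1), truck_at(t3,portA)}
  through step 3 (load(p5,t2,whs1)): drop {in(p5,t2)}, keep {truck_at(t2,whs1), truck_at(t3,portA)}, require {pkg_at(p5,whs1), truck_at(t2,whs1)}
    → {pkg_at(p5,whs1), truck_at(t2,whs1), truck_at(t3,portA)}
  through step 2 (drive(t2,portB,whs1)): drop {truck_at(t2,whs1)}, keep {pkg_at(p5,whs1), truck_at(t3,portA)}, require {truck_at(t2,portB)}
    → {pkg_at(p5,whs1), truck_at(t2,portB), truck_at(t3,portA)}
  through step 1 (drive(t3,depot,portA)): drop {truck_at(t3,portA)}, keep {pkg_at(p5,whs1), truck_at(t2,portB)}, require {truck_at(t3,depot)}
    → {pkg_at(p5,whs1), truck_at(t2,portB), truck_at(t3,depot)}

== RESULT ==
["pkg_at(p5,whs1)", "truck_at(t2,portB)", "truck_at(t3,depot)"]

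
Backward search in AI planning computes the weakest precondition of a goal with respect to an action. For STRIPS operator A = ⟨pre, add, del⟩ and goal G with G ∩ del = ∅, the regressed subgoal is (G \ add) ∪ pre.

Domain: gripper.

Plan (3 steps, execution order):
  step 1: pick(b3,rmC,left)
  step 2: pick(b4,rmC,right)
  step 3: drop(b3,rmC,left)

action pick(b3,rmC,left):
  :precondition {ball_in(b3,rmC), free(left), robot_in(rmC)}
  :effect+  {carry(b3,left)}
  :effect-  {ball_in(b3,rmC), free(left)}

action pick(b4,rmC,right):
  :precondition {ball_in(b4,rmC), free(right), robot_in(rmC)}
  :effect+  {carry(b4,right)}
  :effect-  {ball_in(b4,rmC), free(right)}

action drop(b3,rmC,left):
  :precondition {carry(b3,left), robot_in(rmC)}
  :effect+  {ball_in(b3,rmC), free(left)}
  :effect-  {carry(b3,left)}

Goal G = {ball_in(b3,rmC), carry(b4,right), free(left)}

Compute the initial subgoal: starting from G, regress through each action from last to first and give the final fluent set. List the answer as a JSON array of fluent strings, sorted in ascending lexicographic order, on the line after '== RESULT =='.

Regress step by step:
  through step 3 (drop(b3,rmC,left)): drop {ball_in(b3,rmC), free(left)}, keep {carry(b4,right)}, require {carry(b3,left), robot_in(rmC)}
    → {carry(b3,left), carry(b4,right), robot_in(rmC)}
  through step 2 (pick(b4,rmC,right)): drop {carry(b4,right)}, keep {carry(b3,left), robot_in(rmC)}, require {ball_in(b4,rmC), free(right), robot_in(rmC)}
    → {ball_in(b4,rmC), carry(b3,left), free(right), robot_in(rmC)}
  through step 1 (pick(b3,rmC,left)): drop {carry(b3,left)}, keep {ball_in(b4,rmC), free(right), robot_in(rmC)}, require {ball_in(b3,rmC), free(left), robot_in(rmC)}
    → {ball_in(b3,rmC), ball_in(b4,rmC), free(left), free(right), robot_in(rmC)}

== RESULT ==
["ball_in(b3,rmC)", "ball_in(b4,rmC)", "free(left)", "free(right)", "robot_in(rmC)"]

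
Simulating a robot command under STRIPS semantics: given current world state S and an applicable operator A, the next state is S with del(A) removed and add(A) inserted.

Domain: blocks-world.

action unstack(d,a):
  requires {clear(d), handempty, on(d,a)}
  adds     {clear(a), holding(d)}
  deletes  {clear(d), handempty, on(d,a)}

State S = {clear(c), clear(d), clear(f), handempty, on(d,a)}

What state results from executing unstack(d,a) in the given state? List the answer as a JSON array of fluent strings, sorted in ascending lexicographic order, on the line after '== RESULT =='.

Progress:
  pre ⊆ S: {clear(d), handempty, on(d,a)} ⊆ S  — applicable
  S \ del = {clear(c), clear(f)}
  ∪ add   = {clear(a), clear(c), clear(f), holding(d)}

== RESULT ==
["clear(a)", "clear(c)", "clear(f)", "holding(d)"]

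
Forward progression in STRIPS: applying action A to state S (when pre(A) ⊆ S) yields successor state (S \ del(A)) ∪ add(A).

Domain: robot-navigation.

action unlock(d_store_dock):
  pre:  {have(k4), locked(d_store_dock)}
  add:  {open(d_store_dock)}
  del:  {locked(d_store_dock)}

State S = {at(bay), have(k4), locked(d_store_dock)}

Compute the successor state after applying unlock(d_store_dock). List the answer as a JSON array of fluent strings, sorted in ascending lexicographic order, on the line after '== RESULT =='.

Progress:
  pre ⊆ S: {have(k4), locked(d_store_dock)} ⊆ S  — applicable
  S \ del = {at(bay), have(k4)}
  ∪ add   = {at(bay), have(k4), open(d_store_dock)}

== RESULT ==
["at(bay)", "have(k4)", "open(d_store_dock)"]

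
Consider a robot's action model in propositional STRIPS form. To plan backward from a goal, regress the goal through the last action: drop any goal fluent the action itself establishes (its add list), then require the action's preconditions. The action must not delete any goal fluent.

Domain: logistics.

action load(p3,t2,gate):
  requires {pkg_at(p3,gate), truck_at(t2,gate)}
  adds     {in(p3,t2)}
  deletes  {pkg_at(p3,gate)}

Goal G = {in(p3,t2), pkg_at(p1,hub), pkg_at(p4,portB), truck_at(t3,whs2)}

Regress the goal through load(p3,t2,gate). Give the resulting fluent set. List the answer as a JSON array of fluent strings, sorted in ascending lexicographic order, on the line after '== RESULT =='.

Regress:
  G ∩ del = {}  (empty — regression defined)
  G \ add = {in(p3,t2), pkg_at(p1,hub), pkg_at(p4,portB), truck_at(t3,whs2)} \ {in(p3,t2)} = {pkg_at(p1,hub), pkg_at(p4,portB), truck_at(t3,whs2)}
  ∪ pre   = {pkg_at(p1,hub), pkg_at(p4,portB), truck_at(t3,whs2)} ∪ {pkg_at(p3,gate), truck_at(t2,gate)}
          = {pkg_at(p1,hub), pkg_at(p3,gate), pkg_at(p4,portB), truck_at(t2,gate), truck_at(t3,whs2)}

== RESULT ==
["pkg_at(p1,hub)", "pkg_at(p3,gate)", "pkg_at(p4,portB)", "truck_at(t2,gate)", "truck_at(t3,whs2)"]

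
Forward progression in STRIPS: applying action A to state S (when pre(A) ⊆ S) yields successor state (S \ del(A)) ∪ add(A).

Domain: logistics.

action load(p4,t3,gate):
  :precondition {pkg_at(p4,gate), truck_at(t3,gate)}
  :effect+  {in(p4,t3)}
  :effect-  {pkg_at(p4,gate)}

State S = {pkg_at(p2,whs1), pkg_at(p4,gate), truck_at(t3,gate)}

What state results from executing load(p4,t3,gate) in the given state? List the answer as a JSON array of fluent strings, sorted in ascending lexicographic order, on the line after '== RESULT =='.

Progress:
  pre ⊆ S: {pkg_at(p4,gate), truck_at(t3,gate)} ⊆ S  — applicable
  S \ del = {pkg_at(p2,whs1), truck_at(t3,gate)}
  ∪ add   = {in(p4,t3), pkg_at(p2,whs1), truck_at(t3,gate)}

== RESULT ==
["in(p4,t3)", "pkg_at(p2,whs1)", "truck_at(t3,gate)"]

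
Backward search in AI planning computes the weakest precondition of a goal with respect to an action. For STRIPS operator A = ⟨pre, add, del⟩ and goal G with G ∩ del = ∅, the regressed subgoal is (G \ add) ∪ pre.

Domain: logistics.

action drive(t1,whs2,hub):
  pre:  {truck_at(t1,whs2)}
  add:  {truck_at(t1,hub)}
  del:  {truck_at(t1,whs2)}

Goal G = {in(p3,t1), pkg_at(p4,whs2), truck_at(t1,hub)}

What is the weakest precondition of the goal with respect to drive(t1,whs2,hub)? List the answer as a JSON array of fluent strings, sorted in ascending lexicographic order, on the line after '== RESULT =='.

Compute (G \ add) ∪ pre:
  G ∩ del = {}  (empty — regression defined)
  G \ add = {in(p3,t1), pkg_at(p4,whs2), truck_at(t1,hub)} \ {truck_at(t1,hub)} = {in(p3,t1), pkg_at(p4,whs2)}
  ∪ pre   = {in(p3,t1), pkg_at(p4,whs2)} ∪ {truck_at(t1,whs2)}
          = {in(p3,t1), pkg_at(p4,whs2), truck_at(t1,whs2)}

== RESULT ==
["in(p3,t1)", "pkg_at(p4,whs2)", "truck_at(t1,whs2)"]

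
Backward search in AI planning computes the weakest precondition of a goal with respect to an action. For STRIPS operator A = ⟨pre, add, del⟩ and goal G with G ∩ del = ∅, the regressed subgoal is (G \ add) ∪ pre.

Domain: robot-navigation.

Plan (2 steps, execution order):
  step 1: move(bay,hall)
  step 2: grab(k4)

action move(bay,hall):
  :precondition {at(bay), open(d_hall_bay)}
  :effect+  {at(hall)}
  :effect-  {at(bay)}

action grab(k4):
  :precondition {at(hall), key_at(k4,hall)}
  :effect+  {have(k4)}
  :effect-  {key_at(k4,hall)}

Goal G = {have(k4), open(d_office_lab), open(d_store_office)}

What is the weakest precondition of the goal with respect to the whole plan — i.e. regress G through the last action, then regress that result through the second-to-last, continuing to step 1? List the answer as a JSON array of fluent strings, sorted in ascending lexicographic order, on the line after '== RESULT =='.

Regress step by step:
  through step 2 (grab(k4)): drop {have(k4)}, keep {open(d_office_lab), open(d_store_office)}, require {at(hall), key_at(k4,hall)}
    → {at(hall), key_at(k4,hall), open(d_office_lab), open(d_store_office)}
  through step 1 (move(bay,hall)): drop {at(hall)}, keep {key_at(k4,hall), open(d_office_lab), open(d_store_office)}, require {at(bay), open(d_hall_bay)}
    → {at(bay), key_at(k4,hall), open(d_hall_bay), open(d_office_lab), open(d_store_office)}

== RESULT ==
["at(bay)", "key_at(k4,hall)", "open(d_hall_bay)", "open(d_office_lab)", "open(d_store_office)"]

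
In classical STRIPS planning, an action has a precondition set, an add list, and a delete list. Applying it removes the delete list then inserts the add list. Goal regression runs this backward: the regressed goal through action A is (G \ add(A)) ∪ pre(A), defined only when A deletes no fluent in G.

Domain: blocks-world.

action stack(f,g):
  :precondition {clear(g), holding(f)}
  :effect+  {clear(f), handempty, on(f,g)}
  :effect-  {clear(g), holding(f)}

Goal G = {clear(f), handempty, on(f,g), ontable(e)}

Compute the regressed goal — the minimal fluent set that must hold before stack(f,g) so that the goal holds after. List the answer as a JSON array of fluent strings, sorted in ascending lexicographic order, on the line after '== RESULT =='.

Compute (G \ add) ∪ pre:
  G ∩ del = {}  (empty — regression defined)
  G \ add = {clear(f), handempty, on(f,g), ontable(e)} \ {clear(f), handempty, on(f,g)} = {ontable(e)}
  ∪ pre   = {ontable(e)} ∪ {clear(g), holding(f)}
          = {clear(g), holding(f), ontable(e)}

== RESULT ==
["clear(g)", "holding(f)", "ontable(e)"]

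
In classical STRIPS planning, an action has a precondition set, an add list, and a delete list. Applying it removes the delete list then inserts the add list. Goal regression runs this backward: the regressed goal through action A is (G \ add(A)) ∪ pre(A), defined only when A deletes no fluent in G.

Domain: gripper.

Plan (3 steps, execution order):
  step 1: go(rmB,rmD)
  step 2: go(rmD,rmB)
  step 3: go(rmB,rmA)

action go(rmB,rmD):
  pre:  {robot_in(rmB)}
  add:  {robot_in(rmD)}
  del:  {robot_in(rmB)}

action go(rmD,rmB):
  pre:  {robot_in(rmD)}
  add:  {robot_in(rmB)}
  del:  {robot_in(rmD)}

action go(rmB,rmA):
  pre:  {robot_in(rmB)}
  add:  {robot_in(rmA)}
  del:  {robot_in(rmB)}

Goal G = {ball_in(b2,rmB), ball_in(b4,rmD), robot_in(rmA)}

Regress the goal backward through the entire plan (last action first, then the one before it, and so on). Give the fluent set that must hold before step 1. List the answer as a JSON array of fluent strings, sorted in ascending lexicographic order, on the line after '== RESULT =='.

Work backward from the goal:
  through step 3 (go(rmB,rmA)): drop {robot_in(rmA)}, keep {ball_in(b2,rmB), ball_in(b4,rmD)}, require {robot_in(rmB)}
    → {ball_in(b2,rmB), ball_in(b4,rmD), robot_in(rmB)}
  through step 2 (go(rmD,rmB)): drop {robot_in(rmB)}, keep {ball_in(b2,rmB), ball_in(b4,rmD)}, require {robot_in(rmD)}
    → {ball_in(b2,rmB), ball_in(b4,rmD), robot_in(rmD)}
  through step 1 (go(rmB,rmD)): drop {robot_in(rmD)}, keep {ball_in(b2,rmB), ball_in(b4,rmD)}, require {robot_in(rmB)}
    → {ball_in(b2,rmB), ball_in(b4,rmD), robot_in(rmB)}

== RESULT ==
["ball_in(b2,rmB)", "ball_in(b4,rmD)", "robot_in(rmB)"]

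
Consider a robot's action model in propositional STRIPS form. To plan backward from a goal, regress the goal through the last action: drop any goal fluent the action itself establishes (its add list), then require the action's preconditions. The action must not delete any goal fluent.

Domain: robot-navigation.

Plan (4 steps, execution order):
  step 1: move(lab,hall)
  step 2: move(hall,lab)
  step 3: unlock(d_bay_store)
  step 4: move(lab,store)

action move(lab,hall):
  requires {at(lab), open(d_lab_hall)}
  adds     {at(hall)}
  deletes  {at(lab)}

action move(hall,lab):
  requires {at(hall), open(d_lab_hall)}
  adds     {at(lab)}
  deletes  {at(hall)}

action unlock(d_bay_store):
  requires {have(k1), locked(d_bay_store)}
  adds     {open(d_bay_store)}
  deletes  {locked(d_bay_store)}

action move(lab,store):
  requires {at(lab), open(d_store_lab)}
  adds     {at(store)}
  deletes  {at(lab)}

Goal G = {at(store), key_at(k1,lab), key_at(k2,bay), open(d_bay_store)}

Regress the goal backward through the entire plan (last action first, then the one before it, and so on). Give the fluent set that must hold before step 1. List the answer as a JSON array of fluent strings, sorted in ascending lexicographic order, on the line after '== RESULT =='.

Regress step by step:
  through step 4 (move(lab,store)): drop {at(store)}, keep {key_at(k1,lab), key_at(k2,bay), open(d_bay_store)}, require {at(lab), open(d_store_lab)}
    → {at(lab), key_at(k1,lab), key_at(k2,bay), open(d_bay_store), open(d_store_lab)}
  through step 3 (unlock(d_bay_store)): drop {open(d_bay_store)}, keep {at(lab), key_at(k1,lab), key_at(k2,bay), open(d_store_lab)}, require {have(k1), locked(d_bay_store)}
    → {at(lab), have(k1), key_at(k1,lab), key_at(k2,bay), locked(d_bay_store), open(d_store_lab)}
  through step 2 (move(hall,lab)): drop {at(lab)}, keep {have(k1), key_at(k1,lab), key_at(k2,bay), locked(d_bay_store), open(d_store_lab)}, require {at(hall), open(d_lab_hall)}
    → {at(hall), have(k1), key_at(k1,lab), key_at(k2,bay), locked(d_bay_store), open(d_lab_hall), open(d_store_lab)}
  through step 1 (move(lab,hall)): drop {at(hall)}, keep {have(k1), key_at(k1,lab), key_at(k2,bay), locked(d_bay_store), open(d_lab_hall), open(d_store_lab)}, require {at(lab), open(d_lab_hall)}
    → {at(lab), have(k1), key_at(k1,lab), key_at(k2,bay), locked(d_bay_store), open(d_lab_hall), open(d_store_lab)}

== RESULT ==
["at(lab)", "have(k1)", "key_at(k1,lab)", "key_at(k2,bay)", "locked(d_bay_store)", "open(d_lab_hall)", "open(d_store_lab)"]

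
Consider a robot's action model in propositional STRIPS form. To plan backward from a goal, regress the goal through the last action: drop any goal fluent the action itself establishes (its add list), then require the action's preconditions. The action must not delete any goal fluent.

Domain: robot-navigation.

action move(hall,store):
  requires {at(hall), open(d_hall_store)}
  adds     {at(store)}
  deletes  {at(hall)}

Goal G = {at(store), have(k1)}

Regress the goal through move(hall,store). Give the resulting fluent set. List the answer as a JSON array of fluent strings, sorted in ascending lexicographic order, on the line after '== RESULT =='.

Compute (G \ add) ∪ pre:
  G ∩ del = {}  (empty — regression defined)
  G \ add = {at(store), have(k1)} \ {at(store)} = {have(k1)}
  ∪ pre   = {have(k1)} ∪ {at(hall), open(d_hall_store)}
          = {at(hall), have(k1), open(d_hall_store)}

== RESULT ==
["at(hall)", "have(k1)", "open(d_hall_store)"]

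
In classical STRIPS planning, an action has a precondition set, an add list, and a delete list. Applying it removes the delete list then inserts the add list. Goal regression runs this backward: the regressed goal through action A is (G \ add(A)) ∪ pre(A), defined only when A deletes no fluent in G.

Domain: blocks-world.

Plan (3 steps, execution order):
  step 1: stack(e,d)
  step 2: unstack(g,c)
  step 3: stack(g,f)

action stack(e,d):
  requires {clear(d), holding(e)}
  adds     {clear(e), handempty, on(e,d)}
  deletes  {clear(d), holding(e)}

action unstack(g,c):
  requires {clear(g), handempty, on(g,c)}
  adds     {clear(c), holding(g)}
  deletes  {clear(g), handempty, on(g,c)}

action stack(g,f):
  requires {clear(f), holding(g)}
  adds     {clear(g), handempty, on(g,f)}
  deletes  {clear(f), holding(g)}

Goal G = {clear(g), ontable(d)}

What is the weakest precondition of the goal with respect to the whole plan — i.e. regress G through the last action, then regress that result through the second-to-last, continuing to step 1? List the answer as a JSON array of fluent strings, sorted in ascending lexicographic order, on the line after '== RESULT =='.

Work backward from the goal:
  through step 3 (stack(g,f)): drop {clear(g)}, keep {ontable(d)}, require {clear(f), holding(g)}
    → {clear(f), holding(g), ontable(d)}
  through step 2 (unstack(g,c)): drop {holding(g)}, keep {clear(f), ontable(d)}, require {clear(g), handempty, on(g,c)}
    → {clear(f), clear(g), handempty, on(g,c), ontable(d)}
  through step 1 (stack(e,d)): drop {handempty}, keep {clear(f), clear(g), on(g,c), ontable(d)}, require {clear(d), holding(e)}
    → {clear(d), clear(f), clear(g), holding(e), on(g,c), ontable(d)}

== RESULT ==
["clear(d)", "clear(f)", "clear(g)", "holding(e)", "on(g,c)", "ontable(d)"]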